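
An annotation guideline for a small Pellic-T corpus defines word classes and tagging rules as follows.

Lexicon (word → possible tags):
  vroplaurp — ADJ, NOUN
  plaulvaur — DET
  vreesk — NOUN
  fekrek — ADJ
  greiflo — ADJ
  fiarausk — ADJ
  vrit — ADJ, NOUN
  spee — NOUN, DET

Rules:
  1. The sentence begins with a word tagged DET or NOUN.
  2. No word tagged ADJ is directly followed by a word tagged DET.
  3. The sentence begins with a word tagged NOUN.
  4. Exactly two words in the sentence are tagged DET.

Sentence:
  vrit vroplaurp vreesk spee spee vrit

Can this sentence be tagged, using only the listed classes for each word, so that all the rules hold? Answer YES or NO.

Candidates per position — 1:vrit {ADJ,NOUN}; 2:vroplaurp {ADJ,NOUN}; 3:vreesk {NOUN}; 4:spee {NOUN,DET}; 5:spee {NOUN,DET}; 6:vrit {ADJ,NOUN}.
One satisfying assignment: NOUN NOUN NOUN DET DET ADJ.
Rule-by-rule: rule 1 ok; rule 2 ok; rule 3 ok; rule 4 ok.

YES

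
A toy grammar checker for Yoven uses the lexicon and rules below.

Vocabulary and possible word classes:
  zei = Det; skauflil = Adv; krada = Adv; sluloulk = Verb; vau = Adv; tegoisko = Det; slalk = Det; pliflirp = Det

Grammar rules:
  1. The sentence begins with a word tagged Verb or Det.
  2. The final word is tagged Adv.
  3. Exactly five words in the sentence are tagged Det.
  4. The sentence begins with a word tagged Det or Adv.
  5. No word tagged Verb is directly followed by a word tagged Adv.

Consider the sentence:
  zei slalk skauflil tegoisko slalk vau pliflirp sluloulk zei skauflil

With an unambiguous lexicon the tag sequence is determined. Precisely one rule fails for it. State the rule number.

3

Fixed tagging: Det Det Adv Det Det Adv Det Verb Det Adv.
Applying the rules: R1 pass, R2 pass, R3 fail, R4 pass, R5 pass.
Only rule 3 fails.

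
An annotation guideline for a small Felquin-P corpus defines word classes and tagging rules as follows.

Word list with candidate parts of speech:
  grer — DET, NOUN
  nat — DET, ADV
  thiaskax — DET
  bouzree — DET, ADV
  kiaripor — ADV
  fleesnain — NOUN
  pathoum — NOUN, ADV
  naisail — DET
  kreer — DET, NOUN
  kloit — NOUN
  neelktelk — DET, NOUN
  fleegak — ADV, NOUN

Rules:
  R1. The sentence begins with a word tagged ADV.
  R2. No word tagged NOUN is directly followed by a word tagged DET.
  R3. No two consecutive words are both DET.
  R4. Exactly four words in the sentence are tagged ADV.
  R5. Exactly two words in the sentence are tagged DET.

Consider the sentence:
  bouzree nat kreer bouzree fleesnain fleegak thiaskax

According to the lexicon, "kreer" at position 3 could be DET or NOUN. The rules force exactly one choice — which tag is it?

Candidates per position — 1:bouzree {DET,ADV}; 2:nat {DET,ADV}; 3:kreer {DET,NOUN}; 4:bouzree {DET,ADV}; 5:fleesnain {NOUN}; 6:fleegak {ADV,NOUN}; 7:thiaskax {DET}.
Position 1: DET is ruled out by rule 1; that leaves ADV.
Position 2: DET is ruled out by rule 4; that leaves ADV.
Position 4: DET is ruled out by rule 4; that leaves ADV.
Position 6: NOUN is ruled out by rule 2; that leaves ADV.
Position 3: NOUN is ruled out by rule 5; that leaves DET.
So the tagging must be: ADV ADV DET ADV NOUN ADV DET.
Checking: rule 1 ✓; rule 2 ✓; rule 3 ✓; rule 4 ✓; rule 5 ✓.

DET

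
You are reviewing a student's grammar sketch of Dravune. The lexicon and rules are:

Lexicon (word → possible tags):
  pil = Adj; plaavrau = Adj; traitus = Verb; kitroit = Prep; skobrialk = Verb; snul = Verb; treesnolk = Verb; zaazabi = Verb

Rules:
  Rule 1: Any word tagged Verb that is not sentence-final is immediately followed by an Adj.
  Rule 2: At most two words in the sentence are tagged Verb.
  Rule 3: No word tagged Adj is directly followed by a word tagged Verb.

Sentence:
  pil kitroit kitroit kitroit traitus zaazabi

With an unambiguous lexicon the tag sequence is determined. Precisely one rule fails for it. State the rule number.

1

Fixed tagging: Adj Prep Prep Prep Verb Verb.
Checking each rule: R1 fail, R2 pass, R3 pass.
Only rule 1 fails.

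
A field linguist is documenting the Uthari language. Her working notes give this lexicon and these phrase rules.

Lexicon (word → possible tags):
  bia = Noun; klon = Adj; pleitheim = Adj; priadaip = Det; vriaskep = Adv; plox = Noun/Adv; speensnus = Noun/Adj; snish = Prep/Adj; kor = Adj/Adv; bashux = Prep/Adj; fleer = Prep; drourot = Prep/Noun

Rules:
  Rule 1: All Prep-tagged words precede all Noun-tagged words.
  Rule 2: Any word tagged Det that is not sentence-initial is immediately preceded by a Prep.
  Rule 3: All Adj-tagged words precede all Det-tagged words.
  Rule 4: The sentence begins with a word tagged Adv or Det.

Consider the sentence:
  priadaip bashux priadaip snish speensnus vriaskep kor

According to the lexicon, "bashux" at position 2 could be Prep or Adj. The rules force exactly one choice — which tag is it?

Prep

Candidates per position — 1:priadaip {Det}; 2:bashux {Prep,Adj}; 3:priadaip {Det}; 4:snish {Prep,Adj}; 5:speensnus {Noun,Adj}; 6:vriaskep {Adv}; 7:kor {Adj,Adv}.
If word 2 were Adj, no tagging could satisfy rule 2; so word 2 is Prep.
If word 4 were Adj, no tagging could satisfy rule 3; so word 4 is Prep.
If word 5 were Adj, no tagging could satisfy rule 3; so word 5 is Noun.
If word 7 were Adj, no tagging could satisfy rule 3; so word 7 is Adv.
The unique satisfying tagging is: Det Prep Det Prep Noun Adv Adv.
Checking: rule 1 satisfied; rule 2 satisfied; rule 3 satisfied; rule 4 satisfied.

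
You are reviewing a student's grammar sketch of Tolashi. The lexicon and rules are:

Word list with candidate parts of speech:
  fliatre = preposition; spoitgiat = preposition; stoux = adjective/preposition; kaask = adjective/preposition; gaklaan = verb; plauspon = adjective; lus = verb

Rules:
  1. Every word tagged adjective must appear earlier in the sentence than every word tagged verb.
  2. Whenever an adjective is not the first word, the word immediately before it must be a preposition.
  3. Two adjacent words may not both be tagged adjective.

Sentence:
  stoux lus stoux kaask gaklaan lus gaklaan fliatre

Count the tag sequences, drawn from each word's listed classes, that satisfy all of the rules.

Candidates per position — 1:stoux {adjective,preposition}; 2:lus {verb}; 3:stoux {adjective,preposition}; 4:kaask {adjective,preposition}; 5:gaklaan {verb}; 6:lus {verb}; 7:gaklaan {verb}; 8:fliatre {preposition}.
There are 8 candidate sequences in total.
The sequences that satisfy every rule: adjective verb preposition preposition verb verb verb preposition; preposition verb preposition preposition verb verb verb preposition.
Count = 2.

2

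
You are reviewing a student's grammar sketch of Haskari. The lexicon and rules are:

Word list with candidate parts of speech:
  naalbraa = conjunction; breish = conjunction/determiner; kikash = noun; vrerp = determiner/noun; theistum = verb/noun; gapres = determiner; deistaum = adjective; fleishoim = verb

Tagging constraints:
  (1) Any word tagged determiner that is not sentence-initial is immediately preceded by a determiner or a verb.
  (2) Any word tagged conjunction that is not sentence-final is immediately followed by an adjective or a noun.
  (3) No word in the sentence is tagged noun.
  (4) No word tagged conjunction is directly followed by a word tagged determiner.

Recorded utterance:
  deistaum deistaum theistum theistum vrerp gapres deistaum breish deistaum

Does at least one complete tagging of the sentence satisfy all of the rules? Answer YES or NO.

YES

Candidates per position — 1:deistaum {adjective}; 2:deistaum {adjective}; 3:theistum {verb,noun}; 4:theistum {verb,noun}; 5:vrerp {determiner,noun}; 6:gapres {determiner}; 7:deistaum {adjective}; 8:breish {conjunction,determiner}; 9:deistaum {adjective}.
One satisfying assignment: adjective adjective verb verb determiner determiner adjective conjunction adjective.
Rule-by-rule: rule 1 ✓; rule 2 ✓; rule 3 ✓; rule 4 ✓.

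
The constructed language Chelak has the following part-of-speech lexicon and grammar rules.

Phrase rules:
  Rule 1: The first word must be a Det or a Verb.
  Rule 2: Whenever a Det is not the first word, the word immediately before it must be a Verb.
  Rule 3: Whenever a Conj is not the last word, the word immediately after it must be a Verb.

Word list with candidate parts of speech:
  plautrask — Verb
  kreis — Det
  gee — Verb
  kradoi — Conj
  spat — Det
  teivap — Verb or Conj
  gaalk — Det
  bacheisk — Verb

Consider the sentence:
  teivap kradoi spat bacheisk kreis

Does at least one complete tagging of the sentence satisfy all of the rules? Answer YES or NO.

NO

Candidates per position — 1:teivap {Verb,Conj}; 2:kradoi {Conj}; 3:spat {Det}; 4:bacheisk {Verb}; 5:kreis {Det}.
Rule 2 cannot be satisfied by any choice of tags from the lexicon.
So there is no consistent tagging.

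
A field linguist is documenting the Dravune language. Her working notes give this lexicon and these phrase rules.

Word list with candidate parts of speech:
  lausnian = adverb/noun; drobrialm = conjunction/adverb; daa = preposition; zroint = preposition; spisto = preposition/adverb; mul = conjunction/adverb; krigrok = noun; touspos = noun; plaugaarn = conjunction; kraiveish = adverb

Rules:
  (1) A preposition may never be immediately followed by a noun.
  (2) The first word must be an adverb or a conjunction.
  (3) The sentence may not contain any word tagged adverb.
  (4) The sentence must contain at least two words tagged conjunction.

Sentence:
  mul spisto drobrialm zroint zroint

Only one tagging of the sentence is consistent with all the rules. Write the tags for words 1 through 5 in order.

Candidates per position — 1:mul {conjunction,adverb}; 2:spisto {preposition,adverb}; 3:drobrialm {conjunction,adverb}; 4:zroint {preposition}; 5:zroint {preposition}.
Position 1: adverb is ruled out by rule 3; that leaves conjunction.
Position 2: adverb is ruled out by rule 3; that leaves preposition.
Position 3: adverb is ruled out by rule 3; that leaves conjunction.
The only consistent sequence is: conjunction preposition conjunction preposition preposition.
Verifying each rule — rule 1 satisfied; rule 2 satisfied; rule 3 satisfied; rule 4 satisfied.

conjunction preposition conjunction preposition preposition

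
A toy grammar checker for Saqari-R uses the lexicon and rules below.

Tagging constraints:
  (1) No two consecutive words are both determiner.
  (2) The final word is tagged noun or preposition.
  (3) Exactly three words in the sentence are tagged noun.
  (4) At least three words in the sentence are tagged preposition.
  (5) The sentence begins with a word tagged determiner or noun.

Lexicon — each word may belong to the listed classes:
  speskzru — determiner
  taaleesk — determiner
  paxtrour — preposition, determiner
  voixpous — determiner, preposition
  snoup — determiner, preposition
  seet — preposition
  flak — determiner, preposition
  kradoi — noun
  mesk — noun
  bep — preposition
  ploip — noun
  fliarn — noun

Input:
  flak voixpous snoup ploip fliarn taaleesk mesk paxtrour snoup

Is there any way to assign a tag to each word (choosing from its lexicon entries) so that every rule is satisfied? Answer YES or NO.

YES

Candidates per position — 1:flak {determiner,preposition}; 2:voixpous {determiner,preposition}; 3:snoup {determiner,preposition}; 4:ploip {noun}; 5:fliarn {noun}; 6:taaleesk {determiner}; 7:mesk {noun}; 8:paxtrour {preposition,determiner}; 9:snoup {determiner,preposition}.
One satisfying assignment: determiner preposition preposition noun noun determiner noun determiner preposition.
Rule-by-rule: rule 1 holds; rule 2 holds; rule 3 holds; rule 4 holds; rule 5 holds.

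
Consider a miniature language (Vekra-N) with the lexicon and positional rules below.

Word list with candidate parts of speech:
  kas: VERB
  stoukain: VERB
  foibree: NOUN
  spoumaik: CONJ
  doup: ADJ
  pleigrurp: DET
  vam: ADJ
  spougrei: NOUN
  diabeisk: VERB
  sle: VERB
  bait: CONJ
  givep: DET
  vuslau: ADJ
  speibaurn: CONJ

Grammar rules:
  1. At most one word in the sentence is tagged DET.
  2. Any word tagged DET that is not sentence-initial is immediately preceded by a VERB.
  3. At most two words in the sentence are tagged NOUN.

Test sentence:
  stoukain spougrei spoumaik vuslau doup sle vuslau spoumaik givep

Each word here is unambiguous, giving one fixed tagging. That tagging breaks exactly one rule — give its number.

2

Fixed tagging: VERB NOUN CONJ ADJ ADJ VERB ADJ CONJ DET.
Rule check: R1 holds, R2 violated, R3 holds.
Only rule 2 fails.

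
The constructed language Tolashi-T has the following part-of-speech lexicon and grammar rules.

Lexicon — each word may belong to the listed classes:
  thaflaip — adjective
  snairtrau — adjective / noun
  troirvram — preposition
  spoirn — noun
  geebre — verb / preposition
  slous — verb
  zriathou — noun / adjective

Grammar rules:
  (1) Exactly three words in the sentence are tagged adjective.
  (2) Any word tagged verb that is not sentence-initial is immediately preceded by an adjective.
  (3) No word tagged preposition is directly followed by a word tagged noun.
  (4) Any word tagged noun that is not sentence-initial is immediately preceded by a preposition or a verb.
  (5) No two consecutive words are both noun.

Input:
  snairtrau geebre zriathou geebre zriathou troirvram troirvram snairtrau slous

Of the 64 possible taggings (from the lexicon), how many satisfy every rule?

5

Candidates per position — 1:snairtrau {adjective,noun}; 2:geebre {verb,preposition}; 3:zriathou {noun,adjective}; 4:geebre {verb,preposition}; 5:zriathou {noun,adjective}; 6:troirvram {preposition}; 7:troirvram {preposition}; 8:snairtrau {adjective,noun}; 9:slous {verb}.
There are 64 candidate sequences in total.
The sequences that satisfy every rule: adjective verb noun preposition adjective preposition preposition adjective verb; adjective verb adjective verb noun preposition preposition adjective verb; adjective preposition adjective verb noun preposition preposition adjective verb; noun preposition adjective verb adjective preposition preposition adjective verb; noun preposition adjective preposition adjective preposition preposition adjective verb.
Count = 5.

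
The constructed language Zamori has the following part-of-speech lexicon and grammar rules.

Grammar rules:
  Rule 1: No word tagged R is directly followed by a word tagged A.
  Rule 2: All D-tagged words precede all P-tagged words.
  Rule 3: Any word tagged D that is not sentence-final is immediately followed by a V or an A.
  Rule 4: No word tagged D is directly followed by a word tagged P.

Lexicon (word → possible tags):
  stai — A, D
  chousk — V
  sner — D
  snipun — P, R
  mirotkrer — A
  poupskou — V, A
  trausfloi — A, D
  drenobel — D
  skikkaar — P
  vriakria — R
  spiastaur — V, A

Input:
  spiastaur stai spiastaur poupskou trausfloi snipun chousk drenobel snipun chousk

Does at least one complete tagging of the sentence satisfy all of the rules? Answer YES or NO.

Candidates per position — 1:spiastaur {V,A}; 2:stai {A,D}; 3:spiastaur {V,A}; 4:poupskou {V,A}; 5:trausfloi {A,D}; 6:snipun {P,R}; 7:chousk {V}; 8:drenobel {D}; 9:snipun {P,R}; 10:chousk {V}.
Rule 3 cannot be satisfied by any choice of tags from the lexicon.
So there is no consistent tagging.

NO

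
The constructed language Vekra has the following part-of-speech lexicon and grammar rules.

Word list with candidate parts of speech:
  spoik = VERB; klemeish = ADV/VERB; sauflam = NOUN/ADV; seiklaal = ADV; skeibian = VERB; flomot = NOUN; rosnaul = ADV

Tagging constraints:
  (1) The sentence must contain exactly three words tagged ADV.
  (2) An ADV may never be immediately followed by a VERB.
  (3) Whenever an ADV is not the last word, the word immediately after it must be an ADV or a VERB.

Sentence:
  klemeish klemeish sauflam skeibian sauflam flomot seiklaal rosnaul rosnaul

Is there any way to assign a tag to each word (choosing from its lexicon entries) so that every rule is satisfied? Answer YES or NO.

YES

Candidates per position — 1:klemeish {ADV,VERB}; 2:klemeish {ADV,VERB}; 3:sauflam {NOUN,ADV}; 4:skeibian {VERB}; 5:sauflam {NOUN,ADV}; 6:flomot {NOUN}; 7:seiklaal {ADV}; 8:rosnaul {ADV}; 9:rosnaul {ADV}.
One satisfying assignment: VERB VERB NOUN VERB NOUN NOUN ADV ADV ADV.
Checking: rule 1 ✓; rule 2 ✓; rule 3 ✓.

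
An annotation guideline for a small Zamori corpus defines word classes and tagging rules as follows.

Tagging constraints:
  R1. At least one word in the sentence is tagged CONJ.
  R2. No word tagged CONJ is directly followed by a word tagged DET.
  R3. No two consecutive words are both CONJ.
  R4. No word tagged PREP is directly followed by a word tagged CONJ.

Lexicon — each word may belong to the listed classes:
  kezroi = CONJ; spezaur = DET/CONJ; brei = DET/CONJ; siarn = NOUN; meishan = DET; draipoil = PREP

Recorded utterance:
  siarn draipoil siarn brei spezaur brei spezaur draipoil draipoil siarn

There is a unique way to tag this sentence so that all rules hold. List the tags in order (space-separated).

NOUN PREP NOUN DET DET DET CONJ PREP PREP NOUN

Candidates per position — 1:siarn {NOUN}; 2:draipoil {PREP}; 3:siarn {NOUN}; 4:brei {DET,CONJ}; 5:spezaur {DET,CONJ}; 6:brei {DET,CONJ}; 7:spezaur {DET,CONJ}; 8:draipoil {PREP}; 9:draipoil {PREP}; 10:siarn {NOUN}.
The remaining ambiguous positions (4, 5, 6, 7) are resolved jointly — only one combination satisfies every rule.
That leaves exactly one tagging: NOUN PREP NOUN DET DET DET CONJ PREP PREP NOUN.
Check: rule 1 ok; rule 2 ok; rule 3 ok; rule 4 ok.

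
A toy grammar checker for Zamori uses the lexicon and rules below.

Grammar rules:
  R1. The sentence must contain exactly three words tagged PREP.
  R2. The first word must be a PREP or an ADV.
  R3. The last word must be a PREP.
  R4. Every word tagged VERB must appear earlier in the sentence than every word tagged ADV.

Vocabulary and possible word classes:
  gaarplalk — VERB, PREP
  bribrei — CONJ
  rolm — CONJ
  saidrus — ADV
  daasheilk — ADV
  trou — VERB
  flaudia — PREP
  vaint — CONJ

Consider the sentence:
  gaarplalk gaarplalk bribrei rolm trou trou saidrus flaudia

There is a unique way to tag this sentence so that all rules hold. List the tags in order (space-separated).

PREP PREP CONJ CONJ VERB VERB ADV PREP

Candidates per position — 1:gaarplalk {VERB,PREP}; 2:gaarplalk {VERB,PREP}; 3:bribrei {CONJ}; 4:rolm {CONJ}; 5:trou {VERB}; 6:trou {VERB}; 7:saidrus {ADV}; 8:flaudia {PREP}.
Position 1: VERB is ruled out by rule 1; that leaves PREP.
Position 2: VERB is ruled out by rule 1; that leaves PREP.
The only consistent sequence is: PREP PREP CONJ CONJ VERB VERB ADV PREP.
Check: rule 1 holds; rule 2 holds; rule 3 holds; rule 4 holds.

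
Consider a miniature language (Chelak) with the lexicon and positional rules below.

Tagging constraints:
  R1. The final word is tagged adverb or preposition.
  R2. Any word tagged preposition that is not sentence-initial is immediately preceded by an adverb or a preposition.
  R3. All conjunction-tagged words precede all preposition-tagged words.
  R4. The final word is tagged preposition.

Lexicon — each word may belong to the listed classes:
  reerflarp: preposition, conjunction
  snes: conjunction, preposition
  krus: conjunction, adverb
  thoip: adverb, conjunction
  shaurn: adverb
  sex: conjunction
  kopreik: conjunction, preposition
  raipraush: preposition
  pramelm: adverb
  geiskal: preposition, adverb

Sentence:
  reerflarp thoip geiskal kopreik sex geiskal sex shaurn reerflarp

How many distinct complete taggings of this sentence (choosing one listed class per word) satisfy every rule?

Candidates per position — 1:reerflarp {preposition,conjunction}; 2:thoip {adverb,conjunction}; 3:geiskal {preposition,adverb}; 4:kopreik {conjunction,preposition}; 5:sex {conjunction}; 6:geiskal {preposition,adverb}; 7:sex {conjunction}; 8:shaurn {adverb}; 9:reerflarp {preposition,conjunction}.
There are 64 candidate sequences in total.
The sequences that satisfy every rule: conjunction adverb adverb conjunction conjunction adverb conjunction adverb preposition; conjunction conjunction adverb conjunction conjunction adverb conjunction adverb preposition.
Count = 2.

2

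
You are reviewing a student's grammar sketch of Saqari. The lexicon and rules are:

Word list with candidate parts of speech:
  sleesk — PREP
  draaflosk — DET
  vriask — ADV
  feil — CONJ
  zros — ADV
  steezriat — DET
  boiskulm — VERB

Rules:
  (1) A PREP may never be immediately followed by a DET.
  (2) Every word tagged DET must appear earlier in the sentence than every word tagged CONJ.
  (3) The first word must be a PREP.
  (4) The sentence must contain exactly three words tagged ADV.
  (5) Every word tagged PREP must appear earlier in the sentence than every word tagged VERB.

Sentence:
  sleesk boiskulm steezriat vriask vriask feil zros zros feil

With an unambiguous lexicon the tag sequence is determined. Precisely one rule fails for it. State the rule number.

Fixed tagging: PREP VERB DET ADV ADV CONJ ADV ADV CONJ.
Applying the rules: R1 holds, R2 holds, R3 holds, R4 violated, R5 holds.
Only rule 4 fails.

4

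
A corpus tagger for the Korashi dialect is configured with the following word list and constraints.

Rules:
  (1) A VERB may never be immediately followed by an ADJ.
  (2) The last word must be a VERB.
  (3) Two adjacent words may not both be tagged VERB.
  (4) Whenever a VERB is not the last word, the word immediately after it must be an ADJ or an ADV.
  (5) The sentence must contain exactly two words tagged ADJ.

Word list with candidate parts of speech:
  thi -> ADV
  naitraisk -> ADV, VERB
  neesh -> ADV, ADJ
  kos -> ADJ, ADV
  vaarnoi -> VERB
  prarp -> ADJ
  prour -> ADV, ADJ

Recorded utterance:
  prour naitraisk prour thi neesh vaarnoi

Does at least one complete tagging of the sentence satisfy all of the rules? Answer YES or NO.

Candidates per position — 1:prour {ADV,ADJ}; 2:naitraisk {ADV,VERB}; 3:prour {ADV,ADJ}; 4:thi {ADV}; 5:neesh {ADV,ADJ}; 6:vaarnoi {VERB}.
One satisfying assignment: ADJ ADV ADJ ADV ADV VERB.
Check: rule 1 satisfied; rule 2 satisfied; rule 3 satisfied; rule 4 satisfied; rule 5 satisfied.

YES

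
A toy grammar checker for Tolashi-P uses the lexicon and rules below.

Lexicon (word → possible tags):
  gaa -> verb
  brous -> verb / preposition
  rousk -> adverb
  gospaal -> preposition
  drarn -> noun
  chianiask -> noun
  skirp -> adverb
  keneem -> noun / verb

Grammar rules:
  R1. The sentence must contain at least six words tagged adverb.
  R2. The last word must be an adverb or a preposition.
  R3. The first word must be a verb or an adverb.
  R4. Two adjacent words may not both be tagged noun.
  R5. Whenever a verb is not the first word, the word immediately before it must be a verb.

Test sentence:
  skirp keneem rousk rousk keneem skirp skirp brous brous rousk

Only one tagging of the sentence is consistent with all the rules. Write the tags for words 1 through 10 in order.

Candidates per position — 1:skirp {adverb}; 2:keneem {noun,verb}; 3:rousk {adverb}; 4:rousk {adverb}; 5:keneem {noun,verb}; 6:skirp {adverb}; 7:skirp {adverb}; 8:brous {verb,preposition}; 9:brous {verb,preposition}; 10:rousk {adverb}.
If word 2 were verb, no tagging could satisfy rule 5; so word 2 is noun.
If word 5 were verb, no tagging could satisfy rule 5; so word 5 is noun.
If word 8 were verb, no tagging could satisfy rule 5; so word 8 is preposition.
If word 9 were verb, no tagging could satisfy rule 5; so word 9 is preposition.
The only consistent sequence is: adverb noun adverb adverb noun adverb adverb preposition preposition adverb.
Rule-by-rule: rule 1 satisfied; rule 2 satisfied; rule 3 satisfied; rule 4 satisfied; rule 5 satisfied.

adverb noun adverb adverb noun adverb adverb preposition preposition adverb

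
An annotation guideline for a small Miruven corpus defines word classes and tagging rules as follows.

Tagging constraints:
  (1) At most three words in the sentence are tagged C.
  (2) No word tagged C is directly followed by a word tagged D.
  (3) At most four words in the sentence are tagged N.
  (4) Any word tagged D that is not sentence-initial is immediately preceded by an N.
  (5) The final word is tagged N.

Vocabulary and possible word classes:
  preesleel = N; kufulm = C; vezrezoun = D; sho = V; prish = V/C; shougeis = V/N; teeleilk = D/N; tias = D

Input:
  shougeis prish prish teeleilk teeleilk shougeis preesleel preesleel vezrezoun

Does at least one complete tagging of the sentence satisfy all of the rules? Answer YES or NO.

NO

Candidates per position — 1:shougeis {V,N}; 2:prish {V,C}; 3:prish {V,C}; 4:teeleilk {D,N}; 5:teeleilk {D,N}; 6:shougeis {V,N}; 7:preesleel {N}; 8:preesleel {N}; 9:vezrezoun {D}.
Rule 5 cannot be satisfied by any choice of tags from the lexicon.
So there is no consistent tagging.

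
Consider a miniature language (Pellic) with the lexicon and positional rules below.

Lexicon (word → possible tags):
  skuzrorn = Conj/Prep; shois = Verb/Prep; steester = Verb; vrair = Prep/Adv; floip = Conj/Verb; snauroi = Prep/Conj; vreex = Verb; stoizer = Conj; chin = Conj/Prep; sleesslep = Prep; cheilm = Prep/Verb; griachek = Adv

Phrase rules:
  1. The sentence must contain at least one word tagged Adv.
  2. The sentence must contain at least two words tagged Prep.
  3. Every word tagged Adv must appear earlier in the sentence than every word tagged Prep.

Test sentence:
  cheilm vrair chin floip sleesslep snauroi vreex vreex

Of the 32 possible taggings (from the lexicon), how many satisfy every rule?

6

Candidates per position — 1:cheilm {Prep,Verb}; 2:vrair {Prep,Adv}; 3:chin {Conj,Prep}; 4:floip {Conj,Verb}; 5:sleesslep {Prep}; 6:snauroi {Prep,Conj}; 7:vreex {Verb}; 8:vreex {Verb}.
There are 32 candidate sequences in total.
Checking each against the rules leaves 6 sequences.
Count = 6.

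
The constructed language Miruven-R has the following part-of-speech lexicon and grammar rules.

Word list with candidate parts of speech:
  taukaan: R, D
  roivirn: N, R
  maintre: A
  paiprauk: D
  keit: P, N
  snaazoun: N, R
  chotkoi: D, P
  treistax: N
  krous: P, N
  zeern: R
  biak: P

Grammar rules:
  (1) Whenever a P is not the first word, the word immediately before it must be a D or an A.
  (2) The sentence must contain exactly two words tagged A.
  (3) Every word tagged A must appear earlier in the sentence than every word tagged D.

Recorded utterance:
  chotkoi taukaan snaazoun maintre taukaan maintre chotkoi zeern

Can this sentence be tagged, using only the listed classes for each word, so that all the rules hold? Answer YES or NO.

Candidates per position — 1:chotkoi {D,P}; 2:taukaan {R,D}; 3:snaazoun {N,R}; 4:maintre {A}; 5:taukaan {R,D}; 6:maintre {A}; 7:chotkoi {D,P}; 8:zeern {R}.
One satisfying assignment: P R R A R A D R.
Check: rule 1 holds; rule 2 holds; rule 3 holds.

YES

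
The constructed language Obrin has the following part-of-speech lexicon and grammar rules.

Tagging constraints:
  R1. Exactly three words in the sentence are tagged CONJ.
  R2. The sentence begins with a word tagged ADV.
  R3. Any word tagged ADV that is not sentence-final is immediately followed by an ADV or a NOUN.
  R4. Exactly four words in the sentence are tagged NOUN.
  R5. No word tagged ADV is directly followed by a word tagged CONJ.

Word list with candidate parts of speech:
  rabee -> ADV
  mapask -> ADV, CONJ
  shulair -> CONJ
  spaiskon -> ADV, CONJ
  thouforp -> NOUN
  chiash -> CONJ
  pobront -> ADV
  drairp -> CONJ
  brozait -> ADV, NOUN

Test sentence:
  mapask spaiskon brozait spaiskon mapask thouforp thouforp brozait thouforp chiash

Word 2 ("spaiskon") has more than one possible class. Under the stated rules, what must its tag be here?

ADV

Candidates per position — 1:mapask {ADV,CONJ}; 2:spaiskon {ADV,CONJ}; 3:brozait {ADV,NOUN}; 4:spaiskon {ADV,CONJ}; 5:mapask {ADV,CONJ}; 6:thouforp {NOUN}; 7:thouforp {NOUN}; 8:brozait {ADV,NOUN}; 9:thouforp {NOUN}; 10:chiash {CONJ}.
If word 1 were CONJ, no tagging could satisfy rule 2; so word 1 is ADV.
If word 2 were CONJ, no tagging could satisfy rule 3; so word 2 is ADV.
If word 4 were ADV, no tagging could satisfy rule 1; so word 4 is CONJ.
If word 5 were ADV, no tagging could satisfy rule 1; so word 5 is CONJ.
If word 3 were ADV, no tagging could satisfy rule 3; so word 3 is NOUN.
If word 8 were NOUN, no tagging could satisfy rule 4; so word 8 is ADV.
The unique satisfying tagging is: ADV ADV NOUN CONJ CONJ NOUN NOUN ADV NOUN CONJ.
Check: rule 1 ok; rule 2 ok; rule 3 ok; rule 4 ok; rule 5 ok.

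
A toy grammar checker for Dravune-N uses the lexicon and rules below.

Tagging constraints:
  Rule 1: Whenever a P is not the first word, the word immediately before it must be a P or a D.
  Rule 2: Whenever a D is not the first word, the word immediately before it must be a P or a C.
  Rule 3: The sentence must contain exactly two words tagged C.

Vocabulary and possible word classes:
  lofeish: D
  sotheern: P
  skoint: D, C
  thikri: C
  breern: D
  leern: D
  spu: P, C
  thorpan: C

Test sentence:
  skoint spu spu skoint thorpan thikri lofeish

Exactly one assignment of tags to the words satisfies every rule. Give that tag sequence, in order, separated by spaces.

D P P D C C D

Candidates per position — 1:skoint {D,C}; 2:spu {P,C}; 3:spu {P,C}; 4:skoint {D,C}; 5:thorpan {C}; 6:thikri {C}; 7:lofeish {D}.
Position 1: tagging it C would leave rule 3 unsatisfiable, so it must be D.
Position 2: tagging it C would leave rule 3 unsatisfiable, so it must be P.
Position 3: tagging it C would leave rule 3 unsatisfiable, so it must be P.
Position 4: tagging it C would leave rule 3 unsatisfiable, so it must be D.
That leaves exactly one tagging: D P P D C C D.
Rule-by-rule: rule 1 holds; rule 2 holds; rule 3 holds.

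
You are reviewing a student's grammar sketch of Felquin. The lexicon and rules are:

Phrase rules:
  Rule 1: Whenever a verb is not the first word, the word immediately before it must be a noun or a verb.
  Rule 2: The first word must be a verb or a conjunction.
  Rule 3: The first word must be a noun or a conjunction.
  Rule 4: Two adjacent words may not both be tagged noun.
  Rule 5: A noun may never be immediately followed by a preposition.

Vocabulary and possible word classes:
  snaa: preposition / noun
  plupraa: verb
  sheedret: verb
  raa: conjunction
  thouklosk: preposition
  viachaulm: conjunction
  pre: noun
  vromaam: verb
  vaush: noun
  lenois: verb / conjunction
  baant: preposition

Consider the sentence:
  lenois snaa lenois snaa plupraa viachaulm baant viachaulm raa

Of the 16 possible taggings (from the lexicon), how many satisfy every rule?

Candidates per position — 1:lenois {verb,conjunction}; 2:snaa {preposition,noun}; 3:lenois {verb,conjunction}; 4:snaa {preposition,noun}; 5:plupraa {verb}; 6:viachaulm {conjunction}; 7:baant {preposition}; 8:viachaulm {conjunction}; 9:raa {conjunction}.
There are 16 candidate sequences in total.
The sequences that satisfy every rule: conjunction preposition conjunction noun verb conjunction preposition conjunction conjunction; conjunction noun verb noun verb conjunction preposition conjunction conjunction; conjunction noun conjunction noun verb conjunction preposition conjunction conjunction.
Count = 3.

3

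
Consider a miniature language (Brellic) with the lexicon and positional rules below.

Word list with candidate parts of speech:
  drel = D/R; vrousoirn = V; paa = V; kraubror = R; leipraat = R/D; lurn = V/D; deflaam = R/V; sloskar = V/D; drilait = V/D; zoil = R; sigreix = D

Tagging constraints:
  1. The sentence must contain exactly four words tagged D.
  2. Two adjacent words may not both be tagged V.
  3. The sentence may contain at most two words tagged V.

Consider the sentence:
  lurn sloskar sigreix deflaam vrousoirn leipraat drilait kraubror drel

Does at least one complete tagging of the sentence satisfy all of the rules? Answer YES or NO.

Candidates per position — 1:lurn {V,D}; 2:sloskar {V,D}; 3:sigreix {D}; 4:deflaam {R,V}; 5:vrousoirn {V}; 6:leipraat {R,D}; 7:drilait {V,D}; 8:kraubror {R}; 9:drel {D,R}.
One satisfying assignment: V D D R V R D R D.
Verifying each rule — rule 1 satisfied; rule 2 satisfied; rule 3 satisfied.

YES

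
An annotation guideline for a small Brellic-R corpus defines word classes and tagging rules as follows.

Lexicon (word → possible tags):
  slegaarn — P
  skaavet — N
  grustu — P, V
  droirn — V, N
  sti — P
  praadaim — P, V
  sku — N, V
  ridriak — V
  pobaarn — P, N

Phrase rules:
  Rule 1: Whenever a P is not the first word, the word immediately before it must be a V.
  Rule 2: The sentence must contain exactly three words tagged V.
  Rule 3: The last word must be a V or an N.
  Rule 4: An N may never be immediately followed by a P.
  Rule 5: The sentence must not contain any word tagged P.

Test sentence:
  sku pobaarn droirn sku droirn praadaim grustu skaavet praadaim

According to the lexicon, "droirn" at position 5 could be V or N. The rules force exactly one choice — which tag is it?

Candidates per position — 1:sku {N,V}; 2:pobaarn {P,N}; 3:droirn {V,N}; 4:sku {N,V}; 5:droirn {V,N}; 6:praadaim {P,V}; 7:grustu {P,V}; 8:skaavet {N}; 9:praadaim {P,V}.
At position 2, choosing P makes rule 5 impossible to satisfy; hence N.
At position 6, choosing P makes rule 5 impossible to satisfy; hence V.
At position 7, choosing P makes rule 5 impossible to satisfy; hence V.
At position 9, choosing P makes rule 1 impossible to satisfy; hence V.
At position 1, choosing V makes rule 2 impossible to satisfy; hence N.
At position 3, choosing V makes rule 2 impossible to satisfy; hence N.
At position 4, choosing V makes rule 2 impossible to satisfy; hence N.
At position 5, choosing V makes rule 2 impossible to satisfy; hence N.
So the tagging must be: N N N N N V V N V.
Checking: rule 1 satisfied; rule 2 satisfied; rule 3 satisfied; rule 4 satisfied; rule 5 satisfied.

N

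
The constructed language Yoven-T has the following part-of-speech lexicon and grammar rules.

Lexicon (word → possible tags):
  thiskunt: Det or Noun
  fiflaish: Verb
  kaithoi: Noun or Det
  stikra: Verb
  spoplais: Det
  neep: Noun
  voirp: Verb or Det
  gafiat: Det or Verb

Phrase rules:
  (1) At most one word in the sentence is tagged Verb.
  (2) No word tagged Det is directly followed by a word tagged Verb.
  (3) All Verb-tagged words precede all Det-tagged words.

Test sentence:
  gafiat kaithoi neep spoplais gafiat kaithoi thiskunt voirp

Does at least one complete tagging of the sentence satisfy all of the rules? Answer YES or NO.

Candidates per position — 1:gafiat {Det,Verb}; 2:kaithoi {Noun,Det}; 3:neep {Noun}; 4:spoplais {Det}; 5:gafiat {Det,Verb}; 6:kaithoi {Noun,Det}; 7:thiskunt {Det,Noun}; 8:voirp {Verb,Det}.
One satisfying assignment: Verb Noun Noun Det Det Noun Det Det.
Rule-by-rule: rule 1 holds; rule 2 holds; rule 3 holds.

YES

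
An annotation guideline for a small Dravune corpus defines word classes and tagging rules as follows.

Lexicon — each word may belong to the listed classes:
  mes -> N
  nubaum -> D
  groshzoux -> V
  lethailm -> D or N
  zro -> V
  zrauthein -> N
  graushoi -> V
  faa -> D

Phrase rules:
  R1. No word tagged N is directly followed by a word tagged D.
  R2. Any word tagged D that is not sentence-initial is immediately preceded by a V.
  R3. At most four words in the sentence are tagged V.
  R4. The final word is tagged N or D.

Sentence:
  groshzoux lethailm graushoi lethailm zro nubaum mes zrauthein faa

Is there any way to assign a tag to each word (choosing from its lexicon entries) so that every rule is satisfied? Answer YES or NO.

Candidates per position — 1:groshzoux {V}; 2:lethailm {D,N}; 3:graushoi {V}; 4:lethailm {D,N}; 5:zro {V}; 6:nubaum {D}; 7:mes {N}; 8:zrauthein {N}; 9:faa {D}.
Rule 1 cannot be satisfied by any choice of tags from the lexicon.
So there is no consistent tagging.

NO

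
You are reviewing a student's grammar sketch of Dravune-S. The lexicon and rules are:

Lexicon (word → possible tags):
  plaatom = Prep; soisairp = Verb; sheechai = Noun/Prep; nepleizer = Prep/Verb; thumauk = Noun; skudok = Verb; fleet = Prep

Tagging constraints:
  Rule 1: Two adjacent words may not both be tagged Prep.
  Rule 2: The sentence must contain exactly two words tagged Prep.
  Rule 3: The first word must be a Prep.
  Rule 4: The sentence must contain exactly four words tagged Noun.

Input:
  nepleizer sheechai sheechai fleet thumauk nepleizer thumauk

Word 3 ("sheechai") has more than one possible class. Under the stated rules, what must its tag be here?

Candidates per position — 1:nepleizer {Prep,Verb}; 2:sheechai {Noun,Prep}; 3:sheechai {Noun,Prep}; 4:fleet {Prep}; 5:thumauk {Noun}; 6:nepleizer {Prep,Verb}; 7:thumauk {Noun}.
At position 1, choosing Verb makes rule 3 impossible to satisfy; hence Prep.
At position 2, choosing Prep makes rule 1 impossible to satisfy; hence Noun.
At position 3, choosing Prep makes rule 1 impossible to satisfy; hence Noun.
At position 6, choosing Prep makes rule 2 impossible to satisfy; hence Verb.
The unique satisfying tagging is: Prep Noun Noun Prep Noun Verb Noun.
Verifying each rule — rule 1 holds; rule 2 holds; rule 3 holds; rule 4 holds.

Noun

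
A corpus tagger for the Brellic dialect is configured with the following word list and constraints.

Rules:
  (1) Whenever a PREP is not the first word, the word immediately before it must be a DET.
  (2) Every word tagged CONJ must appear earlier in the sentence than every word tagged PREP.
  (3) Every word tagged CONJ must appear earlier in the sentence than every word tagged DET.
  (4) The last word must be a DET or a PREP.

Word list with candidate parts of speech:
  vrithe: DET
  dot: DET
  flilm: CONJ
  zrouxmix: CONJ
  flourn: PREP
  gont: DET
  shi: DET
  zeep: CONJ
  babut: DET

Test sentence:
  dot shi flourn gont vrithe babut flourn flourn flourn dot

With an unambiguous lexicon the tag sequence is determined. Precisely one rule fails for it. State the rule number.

1

Fixed tagging: DET DET PREP DET DET DET PREP PREP PREP DET.
Applying the rules: R1 fail, R2 pass, R3 pass, R4 pass.
Only rule 1 fails.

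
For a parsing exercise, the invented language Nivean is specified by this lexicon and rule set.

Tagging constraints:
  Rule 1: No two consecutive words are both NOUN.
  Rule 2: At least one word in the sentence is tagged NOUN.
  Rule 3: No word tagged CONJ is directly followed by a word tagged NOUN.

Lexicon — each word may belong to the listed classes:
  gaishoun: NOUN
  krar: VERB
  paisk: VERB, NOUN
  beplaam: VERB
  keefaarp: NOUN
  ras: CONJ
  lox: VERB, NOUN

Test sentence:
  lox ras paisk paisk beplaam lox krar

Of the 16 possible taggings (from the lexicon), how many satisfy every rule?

Candidates per position — 1:lox {VERB,NOUN}; 2:ras {CONJ}; 3:paisk {VERB,NOUN}; 4:paisk {VERB,NOUN}; 5:beplaam {VERB}; 6:lox {VERB,NOUN}; 7:krar {VERB}.
There are 16 candidate sequences in total.
Checking each against the rules leaves 7 sequences.
Count = 7.

7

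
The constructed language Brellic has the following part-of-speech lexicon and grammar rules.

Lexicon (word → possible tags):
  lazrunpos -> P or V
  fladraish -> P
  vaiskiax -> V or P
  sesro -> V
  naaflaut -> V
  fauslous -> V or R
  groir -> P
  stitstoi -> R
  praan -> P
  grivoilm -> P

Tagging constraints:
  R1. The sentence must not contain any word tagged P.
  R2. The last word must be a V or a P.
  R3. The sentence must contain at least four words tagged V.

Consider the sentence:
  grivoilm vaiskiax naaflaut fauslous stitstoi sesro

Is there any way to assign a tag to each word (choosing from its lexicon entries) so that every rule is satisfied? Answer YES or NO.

Candidates per position — 1:grivoilm {P}; 2:vaiskiax {V,P}; 3:naaflaut {V}; 4:fauslous {V,R}; 5:stitstoi {R}; 6:sesro {V}.
Rule 1 cannot be satisfied by any choice of tags from the lexicon.
So there is no consistent tagging.

NO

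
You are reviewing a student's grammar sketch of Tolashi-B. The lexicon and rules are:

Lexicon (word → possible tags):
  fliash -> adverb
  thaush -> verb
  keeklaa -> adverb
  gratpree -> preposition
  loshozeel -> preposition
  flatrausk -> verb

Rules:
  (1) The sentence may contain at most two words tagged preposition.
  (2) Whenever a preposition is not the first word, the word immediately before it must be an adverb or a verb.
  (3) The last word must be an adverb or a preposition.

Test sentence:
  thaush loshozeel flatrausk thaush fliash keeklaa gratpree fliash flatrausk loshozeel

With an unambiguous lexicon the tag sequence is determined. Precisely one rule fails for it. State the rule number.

1

Fixed tagging: verb preposition verb verb adverb adverb preposition adverb verb preposition.
Applying the rules: R1 violated, R2 holds, R3 holds.
Only rule 1 fails.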